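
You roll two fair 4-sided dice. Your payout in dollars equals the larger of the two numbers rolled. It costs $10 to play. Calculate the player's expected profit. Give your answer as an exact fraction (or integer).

-55/8 dollars

Distribution of the larger of the two numbers rolled: 1 w.p. 1/16, 2 w.p. 3/16, 3 w.p. 5/16, 4 w.p. 7/16
E[payout] = (1/16)·1 + (3/16)·2 + (5/16)·3 + (7/16)·4 = 25/8
Expected profit = 25/8 − 10 = -55/8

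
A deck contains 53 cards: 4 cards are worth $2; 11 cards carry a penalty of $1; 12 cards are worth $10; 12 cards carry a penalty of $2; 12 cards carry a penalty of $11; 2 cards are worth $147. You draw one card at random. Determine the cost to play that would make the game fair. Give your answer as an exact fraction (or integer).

E[payout] = (4/53)·2 + (11/53)·(-1) + (12/53)·10 + (12/53)·(-2) + (12/53)·(-11) + (2/53)·147 = 255/53
Fair fee = E[payout] = 255/53

255/53 dollars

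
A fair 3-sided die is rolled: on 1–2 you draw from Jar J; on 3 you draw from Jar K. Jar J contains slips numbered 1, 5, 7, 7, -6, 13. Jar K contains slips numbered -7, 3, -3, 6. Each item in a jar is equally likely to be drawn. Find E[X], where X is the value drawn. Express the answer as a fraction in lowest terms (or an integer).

E[X | Jar J] = (1 + 5 + 7 + 7 − 6 + 13)/6 = 9/2
E[X | Jar K] = (-7 + 3 − 3 + 6)/4 = -1/4
E[X] = (2/3)·9/2 + (1/3)·(-1/4) = 35/12

35/12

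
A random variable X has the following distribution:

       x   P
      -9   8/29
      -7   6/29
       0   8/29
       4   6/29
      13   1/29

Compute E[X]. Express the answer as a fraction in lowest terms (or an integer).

E[X] = (8/29)·(-9) + (6/29)·(-7) + (8/29)·0 + (6/29)·4 + (1/29)·13
     = -77/29

-77/29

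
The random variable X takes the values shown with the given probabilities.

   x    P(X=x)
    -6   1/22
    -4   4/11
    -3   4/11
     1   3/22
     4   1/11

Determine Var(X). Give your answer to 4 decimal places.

6.9442

E[X] = (1/22)·(-6) + (4/11)·(-4) + (4/11)·(-3) + (3/22)·1 + (1/11)·4 = -51/22
E[X²] = (1/22)·36 + (4/11)·16 + (4/11)·9 + (3/22)·1 + (1/11)·16 = 271/22
Var(X) = 271/22 − (-51/22)² = 3361/484 ≈ 6.9442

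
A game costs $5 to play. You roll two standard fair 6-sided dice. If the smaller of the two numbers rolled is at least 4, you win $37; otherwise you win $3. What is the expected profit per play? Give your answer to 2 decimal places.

$6.50

E[payout] = (3/4)·3 + (1/4)·37 = 23/2
Expected profit = 23/2 − 5 = 13/2 ≈ $6.50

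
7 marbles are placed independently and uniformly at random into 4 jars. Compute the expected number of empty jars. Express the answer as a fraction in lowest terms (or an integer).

2187/4096

Let Xⱼ=1 if jar j is empty. P(Xⱼ=1) = ((4-1)/4)^7 = 2187/16384.
By linearity, E[#empty] = 4·2187/16384 = 2187/4096.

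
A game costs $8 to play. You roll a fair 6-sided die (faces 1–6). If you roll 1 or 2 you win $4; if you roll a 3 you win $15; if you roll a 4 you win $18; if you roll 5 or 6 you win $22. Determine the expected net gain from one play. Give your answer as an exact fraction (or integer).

E[payout] = (1/3)·4 + (1/6)·15 + (1/6)·18 + (1/3)·22 = 85/6
Expected profit = 85/6 − 8 = 37/6

37/6 dollars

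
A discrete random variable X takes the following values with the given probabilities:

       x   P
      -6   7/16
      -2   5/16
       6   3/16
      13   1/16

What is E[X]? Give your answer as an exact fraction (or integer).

E[X] = (7/16)·(-6) + (5/16)·(-2) + (3/16)·6 + (1/16)·13
     = -21/16

-21/16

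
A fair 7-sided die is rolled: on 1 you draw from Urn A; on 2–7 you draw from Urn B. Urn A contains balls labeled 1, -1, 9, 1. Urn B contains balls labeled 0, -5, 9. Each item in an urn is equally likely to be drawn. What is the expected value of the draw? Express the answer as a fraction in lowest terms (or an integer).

3/2

E[X | Urn A] = (1 − 1 + 9 + 1)/4 = 5/2
E[X | Urn B] = (0 − 5 + 9)/3 = 4/3
E[X] = (1/7)·5/2 + (6/7)·4/3 = 3/2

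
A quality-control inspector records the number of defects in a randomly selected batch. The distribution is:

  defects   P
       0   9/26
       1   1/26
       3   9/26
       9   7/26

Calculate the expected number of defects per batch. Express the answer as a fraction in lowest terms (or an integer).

E[X] = (9/26)·0 + (1/26)·1 + (9/26)·3 + (7/26)·9
     = 7/2

7/2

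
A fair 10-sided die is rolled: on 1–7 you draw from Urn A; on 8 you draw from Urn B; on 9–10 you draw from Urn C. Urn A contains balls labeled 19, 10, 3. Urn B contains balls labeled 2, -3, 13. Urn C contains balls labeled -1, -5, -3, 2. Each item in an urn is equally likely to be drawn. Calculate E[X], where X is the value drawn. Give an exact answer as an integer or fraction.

E[X | Urn A] = (19 + 10 + 3)/3 = 32/3
E[X | Urn B] = (2 − 3 + 13)/3 = 4
E[X | Urn C] = (-1 − 5 − 3 + 2)/4 = -7/4
E[X] = (7/10)·32/3 + (1/10)·4 + (1/5)·(-7/4) = 451/60

451/60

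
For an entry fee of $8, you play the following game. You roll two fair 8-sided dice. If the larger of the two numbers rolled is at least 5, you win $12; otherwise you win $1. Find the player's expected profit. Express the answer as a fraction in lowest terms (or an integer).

5/4 dollars

E[payout] = (1/4)·1 + (3/4)·12 = 37/4
Expected profit = 37/4 − 8 = 5/4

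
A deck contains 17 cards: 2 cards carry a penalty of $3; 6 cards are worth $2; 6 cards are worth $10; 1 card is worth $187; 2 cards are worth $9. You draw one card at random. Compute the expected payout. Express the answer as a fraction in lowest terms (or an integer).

271/17 dollars

E[payout] = (2/17)·(-3) + (6/17)·2 + (6/17)·10 + (1/17)·187 + (2/17)·9 = 271/17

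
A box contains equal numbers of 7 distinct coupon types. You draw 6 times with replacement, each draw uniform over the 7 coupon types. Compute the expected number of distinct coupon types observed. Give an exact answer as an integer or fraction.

Let Xⱼ=1 if type j appears at least once. P(Xⱼ=1) = 1 − ((7−1)/7)^6 = 70993/117649.
E[#distinct] = 7·70993/117649 = 70993/16807.

70993/16807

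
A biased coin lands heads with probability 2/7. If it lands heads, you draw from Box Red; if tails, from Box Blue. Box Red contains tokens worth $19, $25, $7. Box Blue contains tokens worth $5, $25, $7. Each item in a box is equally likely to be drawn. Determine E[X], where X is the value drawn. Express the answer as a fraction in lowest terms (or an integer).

E[X | Box Red] = (19 + 25 + 7)/3 = 17
E[X | Box Blue] = (5 + 25 + 7)/3 = 37/3
E[X] = (2/7)·17 + (5/7)·37/3 = 41/3

41/3 dollars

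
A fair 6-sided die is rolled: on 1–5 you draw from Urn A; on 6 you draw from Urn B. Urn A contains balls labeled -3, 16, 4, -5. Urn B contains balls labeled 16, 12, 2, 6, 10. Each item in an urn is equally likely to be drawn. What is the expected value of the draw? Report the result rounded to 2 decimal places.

4.03

E[X | Urn A] = (-3 + 16 + 4 − 5)/4 = 3
E[X | Urn B] = (16 + 12 + 2 + 6 + 10)/5 = 46/5
E[X] = (5/6)·3 + (1/6)·46/5 = 121/30 ≈ 4.03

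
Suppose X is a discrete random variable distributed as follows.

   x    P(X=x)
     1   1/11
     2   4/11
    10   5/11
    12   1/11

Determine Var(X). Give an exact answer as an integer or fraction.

E[X] = (1/11)·1 + (4/11)·2 + (5/11)·10 + (1/11)·12 = 71/11
E[X²] = (1/11)·1 + (4/11)·4 + (5/11)·100 + (1/11)·144 = 661/11
Var(X) = 661/11 − (71/11)² = 2230/121

2230/121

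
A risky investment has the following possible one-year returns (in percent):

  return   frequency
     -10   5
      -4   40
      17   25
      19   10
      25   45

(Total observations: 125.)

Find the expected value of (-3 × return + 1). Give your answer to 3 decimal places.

-35.720

Total = 125, so P(return=-10) = 5/125, etc.
E[-3x+1] = (1/25)·31 + (8/25)·13 + (1/5)·(-50) + (2/25)·(-56) + (9/25)·(-74)
     = -893/25 ≈ -35.720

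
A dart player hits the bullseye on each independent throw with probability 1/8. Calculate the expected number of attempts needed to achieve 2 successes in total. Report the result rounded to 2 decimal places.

16.00

By linearity (sum of 2 independent geometric waits), E[trials] = 2/p = 2/(1/8) = 16.
≈ 16.00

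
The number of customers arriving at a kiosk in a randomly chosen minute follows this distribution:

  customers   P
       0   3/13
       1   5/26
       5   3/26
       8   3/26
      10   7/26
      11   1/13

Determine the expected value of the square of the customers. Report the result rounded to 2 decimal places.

E[X²] = (3/13)·0 + (5/26)·1 + (3/26)·25 + (3/26)·64 + (7/26)·100 + (1/13)·121
     = 607/13 ≈ 46.69

46.69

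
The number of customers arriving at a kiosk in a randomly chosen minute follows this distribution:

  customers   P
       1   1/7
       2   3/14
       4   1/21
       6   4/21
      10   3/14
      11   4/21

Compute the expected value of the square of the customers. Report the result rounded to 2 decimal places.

53.10

E[X²] = (1/7)·1 + (3/14)·4 + (1/21)·16 + (4/21)·36 + (3/14)·100 + (4/21)·121
     = 1115/21 ≈ 53.10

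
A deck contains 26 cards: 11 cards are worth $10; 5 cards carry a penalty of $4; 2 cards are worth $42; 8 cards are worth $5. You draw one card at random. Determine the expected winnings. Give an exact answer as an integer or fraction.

E[payout] = (11/26)·10 + (5/26)·(-4) + (2/26)·42 + (8/26)·5 = 107/13

107/13 dollars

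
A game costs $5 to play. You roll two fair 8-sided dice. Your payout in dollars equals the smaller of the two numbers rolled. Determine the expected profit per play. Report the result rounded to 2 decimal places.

Distribution of the smaller of the two numbers rolled: 1 w.p. 15/64, 2 w.p. 13/64, 3 w.p. 11/64, 4 w.p. 9/64, 5 w.p. 7/64, 6 w.p. 5/64, …
E[payout] = (15/64)·1 + (13/64)·2 + (11/64)·3 + (9/64)·4 + (7/64)·5 + (5/64)·6 + (3/64)·7 + (1/64)·8 = 51/16
Expected profit = 51/16 − 5 = -29/16 ≈ -$1.81

-$1.81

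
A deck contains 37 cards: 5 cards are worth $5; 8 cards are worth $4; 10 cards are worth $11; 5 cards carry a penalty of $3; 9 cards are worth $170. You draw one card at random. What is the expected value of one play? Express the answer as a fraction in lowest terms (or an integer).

E[payout] = (5/37)·5 + (8/37)·4 + (10/37)·11 + (5/37)·(-3) + (9/37)·170 = 1682/37

1682/37 dollars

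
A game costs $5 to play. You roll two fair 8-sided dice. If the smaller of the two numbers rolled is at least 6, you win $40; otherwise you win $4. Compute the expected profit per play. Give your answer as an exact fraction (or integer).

E[payout] = (55/64)·4 + (9/64)·40 = 145/16
Expected profit = 145/16 − 5 = 65/16

65/16 dollars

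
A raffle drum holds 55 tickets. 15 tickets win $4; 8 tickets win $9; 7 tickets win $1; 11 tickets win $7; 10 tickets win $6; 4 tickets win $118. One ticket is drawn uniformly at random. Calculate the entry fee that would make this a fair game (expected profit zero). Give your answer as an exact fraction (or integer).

68/5 dollars

E[payout] = (15/55)·4 + (8/55)·9 + (7/55)·1 + (11/55)·7 + (10/55)·6 + (4/55)·118 = 68/5
Fair fee = E[payout] = 68/5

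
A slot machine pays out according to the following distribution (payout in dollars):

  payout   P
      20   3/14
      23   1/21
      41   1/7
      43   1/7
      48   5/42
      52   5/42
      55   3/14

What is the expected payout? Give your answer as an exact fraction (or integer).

E[X] = (3/14)·20 + (1/21)·23 + (1/7)·41 + (1/7)·43 + (5/42)·48 + (5/42)·52 + (3/14)·55
     = 575/14

575/14 dollars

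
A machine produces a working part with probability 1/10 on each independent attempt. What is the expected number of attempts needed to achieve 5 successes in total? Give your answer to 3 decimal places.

50.000

By linearity (sum of 5 independent geometric waits), E[trials] = 5/p = 5/(1/10) = 50.
≈ 50.000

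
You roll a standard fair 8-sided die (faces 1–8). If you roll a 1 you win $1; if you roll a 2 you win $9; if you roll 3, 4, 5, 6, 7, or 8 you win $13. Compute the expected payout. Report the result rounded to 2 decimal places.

E[payout] = (1/8)·1 + (1/8)·9 + (3/4)·13 = 11
≈ $11.00

$11.00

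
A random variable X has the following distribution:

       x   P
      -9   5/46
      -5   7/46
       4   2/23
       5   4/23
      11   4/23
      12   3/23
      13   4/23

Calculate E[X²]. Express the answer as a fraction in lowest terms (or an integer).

E[X²] = (5/46)·81 + (7/46)·25 + (2/23)·16 + (4/23)·25 + (4/23)·121 + (3/23)·144 + (4/23)·169
     = 2014/23

2014/23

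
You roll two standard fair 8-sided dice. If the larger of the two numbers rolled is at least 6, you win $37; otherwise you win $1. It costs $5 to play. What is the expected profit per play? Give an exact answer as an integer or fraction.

287/16 dollars

E[payout] = (25/64)·1 + (39/64)·37 = 367/16
Expected profit = 367/16 − 5 = 287/16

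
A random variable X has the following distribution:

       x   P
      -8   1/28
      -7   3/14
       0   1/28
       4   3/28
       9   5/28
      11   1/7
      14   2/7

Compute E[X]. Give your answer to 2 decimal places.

5.82

E[X] = (1/28)·(-8) + (3/14)·(-7) + (1/28)·0 + (3/28)·4 + (5/28)·9 + (1/7)·11 + (2/7)·14
     = 163/28 ≈ 5.82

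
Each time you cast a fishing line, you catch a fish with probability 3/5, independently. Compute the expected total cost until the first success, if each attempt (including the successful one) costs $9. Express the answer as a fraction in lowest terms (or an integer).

$15

E[#attempts] = 1/p = 5/3; E[cost] = 9·5/3 = 15.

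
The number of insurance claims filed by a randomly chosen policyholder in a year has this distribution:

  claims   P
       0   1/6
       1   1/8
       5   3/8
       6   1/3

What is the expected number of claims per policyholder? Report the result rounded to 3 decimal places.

4.000

E[X] = (1/6)·0 + (1/8)·1 + (3/8)·5 + (1/3)·6
     = 4 ≈ 4.000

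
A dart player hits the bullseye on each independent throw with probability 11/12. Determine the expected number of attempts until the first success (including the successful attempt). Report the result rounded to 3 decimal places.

For a geometric distribution, E[trials] = 1/p = 1/(11/12) = 12/11.
≈ 1.091

1.091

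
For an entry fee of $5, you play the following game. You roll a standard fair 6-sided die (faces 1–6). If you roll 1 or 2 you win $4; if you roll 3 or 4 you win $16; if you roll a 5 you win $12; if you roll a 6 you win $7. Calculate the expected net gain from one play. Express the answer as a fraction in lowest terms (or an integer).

E[payout] = (1/3)·4 + (1/6)·7 + (1/6)·12 + (1/3)·16 = 59/6
Expected profit = 59/6 − 5 = 29/6

29/6 dollars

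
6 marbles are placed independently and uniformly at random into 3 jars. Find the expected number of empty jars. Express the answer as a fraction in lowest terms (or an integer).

64/243

Let Xⱼ=1 if jar j is empty. P(Xⱼ=1) = ((3-1)/3)^6 = 64/729.
By linearity, E[#empty] = 3·64/729 = 64/243.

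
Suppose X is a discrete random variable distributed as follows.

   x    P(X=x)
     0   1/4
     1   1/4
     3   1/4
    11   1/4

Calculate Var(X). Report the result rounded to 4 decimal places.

18.6875

E[X] = (1/4)·0 + (1/4)·1 + (1/4)·3 + (1/4)·11 = 15/4
E[X²] = (1/4)·0 + (1/4)·1 + (1/4)·9 + (1/4)·121 = 131/4
Var(X) = 131/4 − (15/4)² = 299/16 ≈ 18.6875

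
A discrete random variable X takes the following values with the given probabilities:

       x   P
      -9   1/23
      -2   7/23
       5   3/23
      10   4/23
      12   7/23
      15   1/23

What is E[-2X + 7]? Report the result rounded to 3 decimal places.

E[-2x+7] = (1/23)·25 + (7/23)·11 + (3/23)·(-3) + (4/23)·(-13) + (7/23)·(-17) + (1/23)·(-23)
     = -101/23 ≈ -4.391

-4.391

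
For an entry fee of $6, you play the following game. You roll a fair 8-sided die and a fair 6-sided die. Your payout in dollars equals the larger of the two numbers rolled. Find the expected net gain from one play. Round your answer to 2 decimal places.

Distribution of the larger of the two numbers rolled: 1 w.p. 1/48, 2 w.p. 1/16, 3 w.p. 5/48, 4 w.p. 7/48, 5 w.p. 3/16, 6 w.p. 11/48, …
E[payout] = (1/48)·1 + (1/16)·2 + (5/48)·3 + (7/48)·4 + (3/16)·5 + (11/48)·6 + (1/8)·7 + (1/8)·8 = 251/48
Expected profit = 251/48 − 6 = -37/48 ≈ -$0.77

-$0.77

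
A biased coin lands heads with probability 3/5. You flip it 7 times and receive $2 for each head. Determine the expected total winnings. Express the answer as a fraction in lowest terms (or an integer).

E[#heads] = 7·3/5 = 21/5 (linearity over flips).
E[winnings] = 2·21/5 = 42/5.

42/5 dollars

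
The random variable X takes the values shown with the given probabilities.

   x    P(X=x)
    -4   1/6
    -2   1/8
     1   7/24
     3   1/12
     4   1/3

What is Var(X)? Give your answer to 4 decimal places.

E[X] = (1/6)·(-4) + (1/8)·(-2) + (7/24)·1 + (1/12)·3 + (1/3)·4 = 23/24
E[X²] = (1/6)·16 + (1/8)·4 + (7/24)·1 + (1/12)·9 + (1/3)·16 = 229/24
Var(X) = 229/24 − (23/24)² = 4967/576 ≈ 8.6233

8.6233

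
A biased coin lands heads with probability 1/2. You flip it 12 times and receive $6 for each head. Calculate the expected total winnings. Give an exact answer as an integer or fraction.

$36

E[#heads] = 12·1/2 = 6 (linearity over flips).
E[winnings] = 6·6 = 36.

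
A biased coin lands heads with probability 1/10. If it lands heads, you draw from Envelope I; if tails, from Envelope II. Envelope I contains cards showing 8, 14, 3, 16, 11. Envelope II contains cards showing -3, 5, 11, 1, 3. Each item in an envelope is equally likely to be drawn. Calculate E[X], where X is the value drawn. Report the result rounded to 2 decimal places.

E[X | Envelope I] = (8 + 14 + 3 + 16 + 11)/5 = 52/5
E[X | Envelope II] = (-3 + 5 + 11 + 1 + 3)/5 = 17/5
E[X] = (1/10)·52/5 + (9/10)·17/5 = 41/10 ≈ 4.10

4.10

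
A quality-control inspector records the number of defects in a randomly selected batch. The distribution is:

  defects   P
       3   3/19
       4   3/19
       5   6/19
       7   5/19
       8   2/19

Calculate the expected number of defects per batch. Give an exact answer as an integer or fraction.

E[X] = (3/19)·3 + (3/19)·4 + (6/19)·5 + (5/19)·7 + (2/19)·8
     = 102/19

102/19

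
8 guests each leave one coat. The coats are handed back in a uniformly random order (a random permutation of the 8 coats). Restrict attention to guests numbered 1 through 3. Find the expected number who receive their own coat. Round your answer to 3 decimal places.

Let Xᵢ = 1 if person i gets their own coat. For each i, P(Xᵢ=1) = 1/8.
By linearity of expectation, E[X₁+…+X_3] = 3·(1/8) = 3/8.
≈ 0.375

0.375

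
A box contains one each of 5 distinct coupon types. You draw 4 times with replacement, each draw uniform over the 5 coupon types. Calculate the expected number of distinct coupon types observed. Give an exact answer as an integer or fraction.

369/125

Let Xⱼ=1 if type j appears at least once. P(Xⱼ=1) = 1 − ((5−1)/5)^4 = 369/625.
E[#distinct] = 5·369/625 = 369/125.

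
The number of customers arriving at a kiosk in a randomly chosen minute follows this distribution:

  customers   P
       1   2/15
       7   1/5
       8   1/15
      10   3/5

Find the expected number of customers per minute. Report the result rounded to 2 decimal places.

E[X] = (2/15)·1 + (1/5)·7 + (1/15)·8 + (3/5)·10
     = 121/15 ≈ 8.07

8.07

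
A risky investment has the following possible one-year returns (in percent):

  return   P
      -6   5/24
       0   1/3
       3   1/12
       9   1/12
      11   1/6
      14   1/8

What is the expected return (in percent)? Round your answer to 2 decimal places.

E[X] = (5/24)·(-6) + (1/3)·0 + (1/12)·3 + (1/12)·9 + (1/6)·11 + (1/8)·14
     = 10/3 ≈ 3.33

3.33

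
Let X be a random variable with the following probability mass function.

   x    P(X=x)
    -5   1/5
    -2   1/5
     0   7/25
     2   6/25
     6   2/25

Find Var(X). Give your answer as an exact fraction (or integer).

5904/625

E[X] = (1/5)·(-5) + (1/5)·(-2) + (7/25)·0 + (6/25)·2 + (2/25)·6 = -11/25
E[X²] = (1/5)·25 + (1/5)·4 + (7/25)·0 + (6/25)·4 + (2/25)·36 = 241/25
Var(X) = 241/25 − (-11/25)² = 5904/625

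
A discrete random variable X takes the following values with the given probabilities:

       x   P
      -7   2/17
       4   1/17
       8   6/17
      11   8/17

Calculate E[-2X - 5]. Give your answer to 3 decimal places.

E[-2x-5] = (2/17)·9 + (1/17)·(-13) + (6/17)·(-21) + (8/17)·(-27)
     = -337/17 ≈ -19.824

-19.824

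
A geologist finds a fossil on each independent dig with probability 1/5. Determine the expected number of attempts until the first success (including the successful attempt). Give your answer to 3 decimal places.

For a geometric distribution, E[trials] = 1/p = 1/(1/5) = 5.
≈ 5.000

5.000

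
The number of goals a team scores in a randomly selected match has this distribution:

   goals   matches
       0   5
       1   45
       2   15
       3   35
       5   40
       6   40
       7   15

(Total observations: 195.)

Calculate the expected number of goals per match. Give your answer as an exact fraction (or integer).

Total = 195, so P(goals=0) = 5/195, etc.
E[X] = (1/39)·0 + (3/13)·1 + (1/13)·2 + (7/39)·3 + (8/39)·5 + (8/39)·6 + (1/13)·7
     = 145/39

145/39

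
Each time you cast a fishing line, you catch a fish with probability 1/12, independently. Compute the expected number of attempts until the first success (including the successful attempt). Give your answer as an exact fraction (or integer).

For a geometric distribution, E[trials] = 1/p = 1/(1/12) = 12.

12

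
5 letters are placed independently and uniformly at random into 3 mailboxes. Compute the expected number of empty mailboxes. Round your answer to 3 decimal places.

Let Xⱼ=1 if mailbox j is empty. P(Xⱼ=1) = ((3-1)/3)^5 = 32/243.
By linearity, E[#empty] = 3·32/243 = 32/81.
≈ 0.395

0.395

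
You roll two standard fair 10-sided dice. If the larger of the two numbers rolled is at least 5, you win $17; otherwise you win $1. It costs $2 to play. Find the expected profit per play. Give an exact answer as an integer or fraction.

E[payout] = (4/25)·1 + (21/25)·17 = 361/25
Expected profit = 361/25 − 2 = 311/25

311/25 dollars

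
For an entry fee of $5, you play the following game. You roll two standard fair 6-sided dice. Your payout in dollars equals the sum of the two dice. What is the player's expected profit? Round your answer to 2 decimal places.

Distribution of the sum of the two dice: 2 w.p. 1/36, 3 w.p. 1/18, 4 w.p. 1/12, 5 w.p. 1/9, 6 w.p. 5/36, 7 w.p. 1/6, …
E[payout] = (1/36)·2 + (1/18)·3 + (1/12)·4 + (1/9)·5 + (5/36)·6 + (1/6)·7 + (5/36)·8 + (1/9)·9 + (1/12)·10 + (1/18)·11 + (1/36)·12 = 7
Expected profit = 7 − 5 = 2 ≈ $2.00

$2.00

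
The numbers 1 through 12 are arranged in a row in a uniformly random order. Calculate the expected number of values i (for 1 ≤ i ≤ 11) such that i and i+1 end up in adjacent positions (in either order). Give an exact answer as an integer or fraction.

For each i ∈ {1,…,11}, let Xᵢ = 1 if i and i+1 are adjacent. P(Xᵢ=1) = 2·(12−1)!/12! = 2/12.
By linearity, E[ΣXᵢ] = (11)·(2/12) = 11/6.

11/6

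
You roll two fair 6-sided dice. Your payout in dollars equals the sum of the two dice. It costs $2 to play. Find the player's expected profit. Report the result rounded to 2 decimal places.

Distribution of the sum of the two dice: 2 w.p. 1/36, 3 w.p. 1/18, 4 w.p. 1/12, 5 w.p. 1/9, 6 w.p. 5/36, 7 w.p. 1/6, …
E[payout] = (1/36)·2 + (1/18)·3 + (1/12)·4 + (1/9)·5 + (5/36)·6 + (1/6)·7 + (5/36)·8 + (1/9)·9 + (1/12)·10 + (1/18)·11 + (1/36)·12 = 7
Expected profit = 7 − 2 = 5 ≈ $5.00

$5.00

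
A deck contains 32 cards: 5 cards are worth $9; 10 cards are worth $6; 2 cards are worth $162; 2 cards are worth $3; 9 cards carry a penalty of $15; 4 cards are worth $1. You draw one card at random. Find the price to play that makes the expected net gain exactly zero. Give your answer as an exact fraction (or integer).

E[payout] = (5/32)·9 + (10/32)·6 + (2/32)·162 + (2/32)·3 + (9/32)·(-15) + (4/32)·1 = 19/2
Fair fee = E[payout] = 19/2

19/2 dollars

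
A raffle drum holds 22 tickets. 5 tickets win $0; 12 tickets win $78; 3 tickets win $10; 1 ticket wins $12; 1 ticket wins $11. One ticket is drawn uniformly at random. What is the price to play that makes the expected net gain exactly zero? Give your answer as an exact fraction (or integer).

989/22 dollars

E[payout] = (5/22)·0 + (12/22)·78 + (3/22)·10 + (1/22)·12 + (1/22)·11 = 989/22
Fair fee = E[payout] = 989/22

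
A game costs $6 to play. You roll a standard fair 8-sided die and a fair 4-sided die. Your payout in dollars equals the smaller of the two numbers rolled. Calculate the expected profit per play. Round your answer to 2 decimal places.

Distribution of the smaller of the two numbers rolled: 1 w.p. 11/32, 2 w.p. 9/32, 3 w.p. 7/32, 4 w.p. 5/32
E[payout] = (11/32)·1 + (9/32)·2 + (7/32)·3 + (5/32)·4 = 35/16
Expected profit = 35/16 − 6 = -61/16 ≈ -$3.81

-$3.81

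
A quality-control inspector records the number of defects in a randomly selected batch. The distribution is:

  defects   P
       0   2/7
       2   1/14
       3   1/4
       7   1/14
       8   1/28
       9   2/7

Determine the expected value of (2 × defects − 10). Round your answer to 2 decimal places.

E[2x-10] = (2/7)·(-10) + (1/14)·(-6) + (1/4)·(-4) + (1/14)·4 + (1/28)·6 + (2/7)·8
     = -3/2 ≈ -1.50

-1.50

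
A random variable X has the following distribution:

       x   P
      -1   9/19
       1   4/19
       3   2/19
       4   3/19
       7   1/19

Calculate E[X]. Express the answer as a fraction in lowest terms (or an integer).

20/19

E[X] = (9/19)·(-1) + (4/19)·1 + (2/19)·3 + (3/19)·4 + (1/19)·7
     = 20/19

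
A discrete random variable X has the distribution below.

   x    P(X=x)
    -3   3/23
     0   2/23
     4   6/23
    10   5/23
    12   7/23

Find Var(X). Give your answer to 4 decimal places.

28.9452

E[X] = (3/23)·(-3) + (2/23)·0 + (6/23)·4 + (5/23)·10 + (7/23)·12 = 149/23
E[X²] = (3/23)·9 + (2/23)·0 + (6/23)·16 + (5/23)·100 + (7/23)·144 = 1631/23
Var(X) = 1631/23 − (149/23)² = 15312/529 ≈ 28.9452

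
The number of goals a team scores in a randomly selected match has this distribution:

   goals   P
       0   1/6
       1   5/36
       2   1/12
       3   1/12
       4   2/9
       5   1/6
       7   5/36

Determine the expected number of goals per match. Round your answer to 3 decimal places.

3.250

E[X] = (1/6)·0 + (5/36)·1 + (1/12)·2 + (1/12)·3 + (2/9)·4 + (1/6)·5 + (5/36)·7
     = 13/4 ≈ 3.250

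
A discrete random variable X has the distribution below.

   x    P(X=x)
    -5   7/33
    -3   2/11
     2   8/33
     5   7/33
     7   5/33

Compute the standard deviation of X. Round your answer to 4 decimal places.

4.4313

E[X] = 1, E[X²] = 227/11
Var(X) = E[X²] − (E[X])² = 227/11 − 1 = 216/11
SD(X) = √(216/11) ≈ 4.4313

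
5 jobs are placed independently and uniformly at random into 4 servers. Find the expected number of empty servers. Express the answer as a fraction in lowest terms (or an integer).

243/256

Let Xⱼ=1 if server j is empty. P(Xⱼ=1) = ((4-1)/4)^5 = 243/1024.
By linearity, E[#empty] = 4·243/1024 = 243/256.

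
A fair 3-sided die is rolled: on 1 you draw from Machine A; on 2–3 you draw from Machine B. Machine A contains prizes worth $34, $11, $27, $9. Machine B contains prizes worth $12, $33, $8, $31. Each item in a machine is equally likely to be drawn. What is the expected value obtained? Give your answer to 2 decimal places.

E[X | Machine A] = (34 + 11 + 27 + 9)/4 = 81/4
E[X | Machine B] = (12 + 33 + 8 + 31)/4 = 21
E[X] = (1/3)·81/4 + (2/3)·21 = 83/4 ≈ 20.75

$20.75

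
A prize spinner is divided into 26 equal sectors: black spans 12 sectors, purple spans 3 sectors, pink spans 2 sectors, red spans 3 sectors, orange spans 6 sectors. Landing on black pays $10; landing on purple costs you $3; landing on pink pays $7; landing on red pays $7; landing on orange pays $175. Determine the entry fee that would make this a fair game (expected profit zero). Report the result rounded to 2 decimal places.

$46.00

E[payout] = (12/26)·10 + (3/26)·(-3) + (2/26)·7 + (3/26)·7 + (6/26)·175 = 46
Fair fee = E[payout] = 46 ≈ $46.00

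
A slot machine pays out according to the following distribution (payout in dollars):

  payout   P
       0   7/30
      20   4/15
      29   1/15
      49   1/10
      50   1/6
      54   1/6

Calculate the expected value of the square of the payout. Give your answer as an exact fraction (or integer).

2611/2

E[X²] = (7/30)·0 + (4/15)·400 + (1/15)·841 + (1/10)·2401 + (1/6)·2500 + (1/6)·2916
     = 2611/2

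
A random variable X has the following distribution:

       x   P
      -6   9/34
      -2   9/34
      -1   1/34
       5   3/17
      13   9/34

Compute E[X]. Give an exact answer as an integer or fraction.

E[X] = (9/34)·(-6) + (9/34)·(-2) + (1/34)·(-1) + (3/17)·5 + (9/34)·13
     = 37/17

37/17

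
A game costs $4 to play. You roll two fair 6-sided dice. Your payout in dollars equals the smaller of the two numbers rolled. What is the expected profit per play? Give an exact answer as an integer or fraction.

Distribution of the smaller of the two numbers rolled: 1 w.p. 11/36, 2 w.p. 1/4, 3 w.p. 7/36, 4 w.p. 5/36, 5 w.p. 1/12, 6 w.p. 1/36
E[payout] = (11/36)·1 + (1/4)·2 + (7/36)·3 + (5/36)·4 + (1/12)·5 + (1/36)·6 = 91/36
Expected profit = 91/36 − 4 = -53/36

-53/36 dollars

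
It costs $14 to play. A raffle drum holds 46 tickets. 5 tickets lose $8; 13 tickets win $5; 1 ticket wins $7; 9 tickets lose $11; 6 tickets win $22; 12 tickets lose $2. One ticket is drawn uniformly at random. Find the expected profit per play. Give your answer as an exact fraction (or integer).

-603/46 dollars

E[payout] = (5/46)·(-8) + (13/46)·5 + (1/46)·7 + (9/46)·(-11) + (6/46)·22 + (12/46)·(-2) = 41/46
Expected profit = 41/46 − 14 = -603/46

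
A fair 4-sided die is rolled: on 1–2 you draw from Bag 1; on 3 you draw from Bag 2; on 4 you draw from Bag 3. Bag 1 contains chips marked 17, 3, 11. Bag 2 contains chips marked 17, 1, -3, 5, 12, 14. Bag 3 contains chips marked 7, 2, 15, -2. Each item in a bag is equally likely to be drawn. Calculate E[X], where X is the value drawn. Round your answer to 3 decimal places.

8.458

E[X | Bag 1] = (17 + 3 + 11)/3 = 31/3
E[X | Bag 2] = (17 + 1 − 3 + 5 + 12 + 14)/6 = 23/3
E[X | Bag 3] = (7 + 2 + 15 − 2)/4 = 11/2
E[X] = (1/2)·31/3 + (1/4)·23/3 + (1/4)·11/2 = 203/24 ≈ 8.458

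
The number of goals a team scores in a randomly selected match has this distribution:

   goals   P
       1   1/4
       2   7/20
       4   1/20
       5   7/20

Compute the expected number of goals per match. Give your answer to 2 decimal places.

2.90

E[X] = (1/4)·1 + (7/20)·2 + (1/20)·4 + (7/20)·5
     = 29/10 ≈ 2.90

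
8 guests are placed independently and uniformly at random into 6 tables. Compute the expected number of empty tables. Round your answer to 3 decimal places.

Let Xⱼ=1 if table j is empty. P(Xⱼ=1) = ((6-1)/6)^8 = 390625/1679616.
By linearity, E[#empty] = 6·390625/1679616 = 390625/279936.
≈ 1.395

1.395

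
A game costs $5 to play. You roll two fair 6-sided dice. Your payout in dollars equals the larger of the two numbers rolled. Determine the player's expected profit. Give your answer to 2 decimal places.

-$0.53

Distribution of the larger of the two numbers rolled: 1 w.p. 1/36, 2 w.p. 1/12, 3 w.p. 5/36, 4 w.p. 7/36, 5 w.p. 1/4, 6 w.p. 11/36
E[payout] = (1/36)·1 + (1/12)·2 + (5/36)·3 + (7/36)·4 + (1/4)·5 + (11/36)·6 = 161/36
Expected profit = 161/36 − 5 = -19/36 ≈ -$0.53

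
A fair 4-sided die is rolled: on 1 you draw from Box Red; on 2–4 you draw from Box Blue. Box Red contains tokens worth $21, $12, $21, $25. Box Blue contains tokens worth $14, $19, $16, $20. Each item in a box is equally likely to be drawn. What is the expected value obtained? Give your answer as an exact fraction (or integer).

E[X | Box Red] = (21 + 12 + 21 + 25)/4 = 79/4
E[X | Box Blue] = (14 + 19 + 16 + 20)/4 = 69/4
E[X] = (1/4)·79/4 + (3/4)·69/4 = 143/8

143/8 dollars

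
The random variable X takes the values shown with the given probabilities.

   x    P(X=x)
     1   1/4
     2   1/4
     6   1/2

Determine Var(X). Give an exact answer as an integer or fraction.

E[X] = (1/4)·1 + (1/4)·2 + (1/2)·6 = 15/4
E[X²] = (1/4)·1 + (1/4)·4 + (1/2)·36 = 77/4
Var(X) = 77/4 − (15/4)² = 83/16

83/16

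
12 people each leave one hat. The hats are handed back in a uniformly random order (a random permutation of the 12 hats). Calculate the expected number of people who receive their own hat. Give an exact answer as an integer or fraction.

1

Let Xᵢ = 1 if person i gets their own hat. For each i, P(Xᵢ=1) = 1/12.
By linearity of expectation, E[X₁+…+X_12] = 12·(1/12) = 1.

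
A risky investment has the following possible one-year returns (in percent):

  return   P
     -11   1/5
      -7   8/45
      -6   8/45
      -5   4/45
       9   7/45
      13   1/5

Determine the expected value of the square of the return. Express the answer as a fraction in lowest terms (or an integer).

E[X²] = (1/5)·121 + (8/45)·49 + (8/45)·36 + (4/45)·25 + (7/45)·81 + (1/5)·169
     = 1319/15

1319/15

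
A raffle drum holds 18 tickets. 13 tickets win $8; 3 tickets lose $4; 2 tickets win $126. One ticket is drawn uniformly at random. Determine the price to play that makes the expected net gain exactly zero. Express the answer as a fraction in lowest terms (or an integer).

172/9 dollars

E[payout] = (13/18)·8 + (3/18)·(-4) + (2/18)·126 = 172/9
Fair fee = E[payout] = 172/9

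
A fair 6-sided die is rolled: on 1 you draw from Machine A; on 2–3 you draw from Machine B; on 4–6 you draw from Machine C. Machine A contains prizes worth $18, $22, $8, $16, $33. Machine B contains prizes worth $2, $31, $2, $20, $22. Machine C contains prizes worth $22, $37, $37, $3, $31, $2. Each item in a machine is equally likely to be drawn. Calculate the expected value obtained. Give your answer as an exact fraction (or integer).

581/30 dollars

E[X | Machine A] = (18 + 22 + 8 + 16 + 33)/5 = 97/5
E[X | Machine B] = (2 + 31 + 2 + 20 + 22)/5 = 77/5
E[X | Machine C] = (22 + 37 + 37 + 3 + 31 + 2)/6 = 22
E[X] = (1/6)·97/5 + (1/3)·77/5 + (1/2)·22 = 581/30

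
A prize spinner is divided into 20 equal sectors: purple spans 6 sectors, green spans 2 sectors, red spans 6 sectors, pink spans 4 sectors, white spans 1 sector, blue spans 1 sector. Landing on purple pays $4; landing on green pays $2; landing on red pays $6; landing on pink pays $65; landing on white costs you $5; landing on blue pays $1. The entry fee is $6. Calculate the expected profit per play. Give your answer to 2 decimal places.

$10.00

E[payout] = (6/20)·4 + (2/20)·2 + (6/20)·6 + (4/20)·65 + (1/20)·(-5) + (1/20)·1 = 16
Expected profit = 16 − 6 = 10 ≈ $10.00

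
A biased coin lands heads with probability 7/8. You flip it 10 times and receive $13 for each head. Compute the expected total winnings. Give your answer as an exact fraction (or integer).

E[#heads] = 10·7/8 = 35/4 (linearity over flips).
E[winnings] = 13·35/4 = 455/4.

455/4 dollars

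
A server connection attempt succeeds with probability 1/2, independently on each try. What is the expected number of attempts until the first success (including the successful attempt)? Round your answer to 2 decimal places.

For a geometric distribution, E[trials] = 1/p = 1/(1/2) = 2.
≈ 2.00

2.00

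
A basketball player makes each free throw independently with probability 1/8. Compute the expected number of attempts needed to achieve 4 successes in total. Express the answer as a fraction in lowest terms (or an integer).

32

By linearity (sum of 4 independent geometric waits), E[trials] = 4/p = 4/(1/8) = 32.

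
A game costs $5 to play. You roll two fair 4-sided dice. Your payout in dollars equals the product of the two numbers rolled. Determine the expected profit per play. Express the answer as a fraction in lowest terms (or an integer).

Distribution of the product of the two numbers rolled: 1 w.p. 1/16, 2 w.p. 1/8, 3 w.p. 1/8, 4 w.p. 3/16, 6 w.p. 1/8, 8 w.p. 1/8, …
E[payout] = (1/16)·1 + (1/8)·2 + (1/8)·3 + (3/16)·4 + (1/8)·6 + (1/8)·8 + (1/16)·9 + (1/8)·12 + (1/16)·16 = 25/4
Expected profit = 25/4 − 5 = 5/4

5/4 dollars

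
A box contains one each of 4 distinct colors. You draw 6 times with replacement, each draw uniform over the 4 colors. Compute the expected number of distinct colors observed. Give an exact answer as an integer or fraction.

3367/1024

Let Xⱼ=1 if type j appears at least once. P(Xⱼ=1) = 1 − ((4−1)/4)^6 = 3367/4096.
E[#distinct] = 4·3367/4096 = 3367/1024.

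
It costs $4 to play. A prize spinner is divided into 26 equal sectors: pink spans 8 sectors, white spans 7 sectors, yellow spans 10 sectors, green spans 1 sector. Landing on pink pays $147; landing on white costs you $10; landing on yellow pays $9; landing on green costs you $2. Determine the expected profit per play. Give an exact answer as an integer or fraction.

E[payout] = (8/26)·147 + (7/26)·(-10) + (10/26)·9 + (1/26)·(-2) = 597/13
Expected profit = 597/13 − 4 = 545/13

545/13 dollars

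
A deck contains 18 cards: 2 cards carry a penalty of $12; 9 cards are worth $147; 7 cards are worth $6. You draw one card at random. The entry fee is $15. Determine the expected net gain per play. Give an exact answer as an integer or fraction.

119/2 dollars

E[payout] = (2/18)·(-12) + (9/18)·147 + (7/18)·6 = 149/2
Expected profit = 149/2 − 15 = 119/2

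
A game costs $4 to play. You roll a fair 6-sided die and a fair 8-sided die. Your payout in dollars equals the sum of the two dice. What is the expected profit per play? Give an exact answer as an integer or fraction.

$4

Distribution of the sum of the two dice: 2 w.p. 1/48, 3 w.p. 1/24, 4 w.p. 1/16, 5 w.p. 1/12, 6 w.p. 5/48, 7 w.p. 1/8, …
E[payout] = (1/48)·2 + (1/24)·3 + (1/16)·4 + (1/12)·5 + (5/48)·6 + (1/8)·7 + (1/8)·8 + (1/8)·9 + (5/48)·10 + (1/12)·11 + (1/16)·12 + (1/24)·13 + (1/48)·14 = 8
Expected profit = 8 − 4 = 4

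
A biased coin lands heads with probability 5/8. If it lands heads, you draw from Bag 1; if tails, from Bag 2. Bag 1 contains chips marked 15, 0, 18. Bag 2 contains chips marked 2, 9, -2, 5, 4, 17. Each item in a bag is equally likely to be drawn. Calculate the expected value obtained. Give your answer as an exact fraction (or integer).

E[X | Bag 1] = (15 + 0 + 18)/3 = 11
E[X | Bag 2] = (2 + 9 − 2 + 5 + 4 + 17)/6 = 35/6
E[X] = (5/8)·11 + (3/8)·35/6 = 145/16

145/16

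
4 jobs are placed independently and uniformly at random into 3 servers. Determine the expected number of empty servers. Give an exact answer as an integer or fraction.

16/27

Let Xⱼ=1 if server j is empty. P(Xⱼ=1) = ((3-1)/3)^4 = 16/81.
By linearity, E[#empty] = 3·16/81 = 16/27.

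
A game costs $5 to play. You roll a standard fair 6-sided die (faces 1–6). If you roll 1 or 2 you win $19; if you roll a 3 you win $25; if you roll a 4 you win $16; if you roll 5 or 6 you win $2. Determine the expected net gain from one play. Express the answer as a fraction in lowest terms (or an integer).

E[payout] = (1/3)·2 + (1/6)·16 + (1/3)·19 + (1/6)·25 = 83/6
Expected profit = 83/6 − 5 = 53/6

53/6 dollars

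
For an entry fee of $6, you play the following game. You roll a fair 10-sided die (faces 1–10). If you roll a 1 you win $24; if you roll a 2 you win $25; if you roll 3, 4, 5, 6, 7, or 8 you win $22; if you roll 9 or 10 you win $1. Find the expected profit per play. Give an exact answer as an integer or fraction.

123/10 dollars

E[payout] = (1/5)·1 + (3/5)·22 + (1/10)·24 + (1/10)·25 = 183/10
Expected profit = 183/10 − 6 = 123/10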